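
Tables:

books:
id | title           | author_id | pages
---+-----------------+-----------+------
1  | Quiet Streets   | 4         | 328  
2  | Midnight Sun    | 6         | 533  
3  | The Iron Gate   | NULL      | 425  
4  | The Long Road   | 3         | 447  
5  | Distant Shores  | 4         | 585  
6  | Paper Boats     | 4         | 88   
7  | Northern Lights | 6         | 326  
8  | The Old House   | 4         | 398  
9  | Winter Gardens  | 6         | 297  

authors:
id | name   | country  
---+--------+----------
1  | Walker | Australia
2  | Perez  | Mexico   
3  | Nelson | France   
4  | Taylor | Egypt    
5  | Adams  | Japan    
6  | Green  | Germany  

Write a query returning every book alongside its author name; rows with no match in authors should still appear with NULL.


LEFT JOIN keeps every row from books (the left table); where author_id has no match in authors, the author columns become NULL. Walk through each book:
  - book 1 (Quiet Streets): author_id=4 -> matches Taylor
  - book 2 (Midnight Sun): author_id=6 -> matches Green
  - book 3 (The Iron Gate): author_id=NULL, no match -> kept with NULL
  - book 4 (The Long Road): author_id=3 -> matches Nelson
  - book 5 (Distant Shores): author_id=4 -> matches Taylor
  - book 6 (Paper Boats): author_id=4 -> matches Taylor
  - book 7 (Northern Lights): author_id=6 -> matches Green
  - book 8 (The Old House): author_id=4 -> matches Taylor
  - book 9 (Winter Gardens): author_id=6 -> matches Green
All 9 rows appear; 1 has NULL author.

SQL:
SELECT a.title, b.name AS author
FROM books a
LEFT JOIN authors b ON a.author_id = b.id

Result:
title           | author
----------------+-------
Quiet Streets   | Taylor
Midnight Sun    | Green 
The Iron Gate   | NULL  
The Long Road   | Nelson
Distant Shores  | Taylor
Paper Boats     | Taylor
Northern Lights | Green 
The Old House   | Taylor
Winter Gardens  | Green 


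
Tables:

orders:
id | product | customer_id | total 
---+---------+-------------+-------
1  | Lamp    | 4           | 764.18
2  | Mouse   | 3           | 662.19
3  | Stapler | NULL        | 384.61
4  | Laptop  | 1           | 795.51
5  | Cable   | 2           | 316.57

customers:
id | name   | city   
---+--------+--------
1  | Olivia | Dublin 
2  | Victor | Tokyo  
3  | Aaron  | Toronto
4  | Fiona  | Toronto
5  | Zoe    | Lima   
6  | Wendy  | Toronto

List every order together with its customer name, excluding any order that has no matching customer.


INNER JOIN keeps only orders rows whose customer_id matches an id in customers. Walk through each order:
  - order 1 (Lamp): customer_id=4 -> matches Fiona
  - order 2 (Mouse): customer_id=3 -> matches Aaron
  - order 3 (Stapler): customer_id=NULL, no match -> dropped
  - order 4 (Laptop): customer_id=1 -> matches Olivia
  - order 5 (Cable): customer_id=2 -> matches Victor
So 1 of 5 rows is dropped.

SQL:
SELECT a.product, b.name AS customer
FROM orders a
INNER JOIN customers b ON a.customer_id = b.id

Result:
product | customer
--------+---------
Lamp    | Fiona   
Mouse   | Aaron   
Laptop  | Olivia  
Cable   | Victor  


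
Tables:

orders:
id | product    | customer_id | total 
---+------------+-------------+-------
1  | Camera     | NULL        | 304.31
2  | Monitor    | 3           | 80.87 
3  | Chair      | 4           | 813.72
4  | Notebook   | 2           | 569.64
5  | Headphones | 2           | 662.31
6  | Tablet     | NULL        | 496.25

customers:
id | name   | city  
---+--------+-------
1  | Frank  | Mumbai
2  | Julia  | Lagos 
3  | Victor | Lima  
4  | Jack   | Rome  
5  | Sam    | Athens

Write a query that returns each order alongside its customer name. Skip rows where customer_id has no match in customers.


INNER JOIN keeps only orders rows whose customer_id matches an id in customers. Walk through each order:
  - order 1 (Camera): customer_id=NULL, no match -> dropped
  - order 2 (Monitor): customer_id=3 -> matches Victor
  - order 3 (Chair): customer_id=4 -> matches Jack
  - order 4 (Notebook): customer_id=2 -> matches Julia
  - order 5 (Headphones): customer_id=2 -> matches Julia
  - order 6 (Tablet): customer_id=NULL, no match -> dropped
So 2 of 6 rows are dropped.

SQL:
SELECT a.product, b.name AS customer
FROM orders a
INNER JOIN customers b ON a.customer_id = b.id

Result:
product    | customer
-----------+---------
Monitor    | Victor  
Chair      | Jack    
Notebook   | Julia   
Headphones | Julia   


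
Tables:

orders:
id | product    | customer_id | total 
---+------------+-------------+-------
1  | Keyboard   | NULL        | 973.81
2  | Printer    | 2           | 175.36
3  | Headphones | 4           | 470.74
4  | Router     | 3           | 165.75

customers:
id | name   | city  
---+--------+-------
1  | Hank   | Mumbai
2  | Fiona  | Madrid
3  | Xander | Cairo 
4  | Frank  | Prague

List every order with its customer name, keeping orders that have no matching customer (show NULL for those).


LEFT JOIN keeps every row from orders (the left table); where customer_id has no match in customers, the customer columns become NULL. Walk through each order:
  - order 1 (Keyboard): customer_id=NULL, no match -> kept with NULL
  - order 2 (Printer): customer_id=2 -> matches Fiona
  - order 3 (Headphones): customer_id=4 -> matches Frank
  - order 4 (Router): customer_id=3 -> matches Xander
All 4 rows appear; 1 has NULL customer.

SQL:
SELECT a.product, b.name AS customer
FROM orders a
LEFT JOIN customers b ON a.customer_id = b.id

Result:
product    | customer
-----------+---------
Keyboard   | NULL    
Printer    | Fiona   
Headphones | Frank   
Router     | Xander  


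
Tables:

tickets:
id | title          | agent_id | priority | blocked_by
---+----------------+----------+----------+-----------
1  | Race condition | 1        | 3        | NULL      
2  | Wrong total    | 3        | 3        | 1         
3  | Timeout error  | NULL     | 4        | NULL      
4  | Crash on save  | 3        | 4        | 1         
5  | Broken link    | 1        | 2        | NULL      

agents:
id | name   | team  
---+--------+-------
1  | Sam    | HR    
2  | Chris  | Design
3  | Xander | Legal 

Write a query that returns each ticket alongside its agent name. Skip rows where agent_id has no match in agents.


INNER JOIN keeps only tickets rows whose agent_id matches an id in agents. Walk through each ticket:
  - ticket 1 (Race condition): agent_id=1 -> matches Sam
  - ticket 2 (Wrong total): agent_id=3 -> matches Xander
  - ticket 3 (Timeout error): agent_id=NULL, no match -> dropped
  - ticket 4 (Crash on save): agent_id=3 -> matches Xander
  - ticket 5 (Broken link): agent_id=1 -> matches Sam
So 1 of 5 rows is dropped.

SQL:
SELECT a.title, b.name AS agent
FROM tickets a
INNER JOIN agents b ON a.agent_id = b.id

Result:
title          | agent 
---------------+-------
Race condition | Sam   
Wrong total    | Xander
Crash on save  | Xander
Broken link    | Sam   


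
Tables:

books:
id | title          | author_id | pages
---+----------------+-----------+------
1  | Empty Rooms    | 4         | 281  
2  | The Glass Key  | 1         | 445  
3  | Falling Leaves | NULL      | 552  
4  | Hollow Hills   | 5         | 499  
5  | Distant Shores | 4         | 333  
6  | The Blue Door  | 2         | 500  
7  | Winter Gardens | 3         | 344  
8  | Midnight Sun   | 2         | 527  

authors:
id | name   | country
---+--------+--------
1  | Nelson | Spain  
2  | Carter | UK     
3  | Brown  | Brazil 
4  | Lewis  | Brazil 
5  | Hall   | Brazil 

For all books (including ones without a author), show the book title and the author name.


LEFT JOIN keeps every row from books (the left table); where author_id has no match in authors, the author columns become NULL. Walk through each book:
  - book 1 (Empty Rooms): author_id=4 -> matches Lewis
  - book 2 (The Glass Key): author_id=1 -> matches Nelson
  - book 3 (Falling Leaves): author_id=NULL, no match -> kept with NULL
  - book 4 (Hollow Hills): author_id=5 -> matches Hall
  - book 5 (Distant Shores): author_id=4 -> matches Lewis
  - book 6 (The Blue Door): author_id=2 -> matches Carter
  - book 7 (Winter Gardens): author_id=3 -> matches Brown
  - book 8 (Midnight Sun): author_id=2 -> matches Carter
All 8 rows appear; 1 has NULL author.

SQL:
SELECT a.title, b.name AS author
FROM books a
LEFT JOIN authors b ON a.author_id = b.id

Result:
title          | author
---------------+-------
Empty Rooms    | Lewis 
The Glass Key  | Nelson
Falling Leaves | NULL  
Hollow Hills   | Hall  
Distant Shores | Lewis 
The Blue Door  | Carter
Winter Gardens | Brown 
Midnight Sun   | Carter


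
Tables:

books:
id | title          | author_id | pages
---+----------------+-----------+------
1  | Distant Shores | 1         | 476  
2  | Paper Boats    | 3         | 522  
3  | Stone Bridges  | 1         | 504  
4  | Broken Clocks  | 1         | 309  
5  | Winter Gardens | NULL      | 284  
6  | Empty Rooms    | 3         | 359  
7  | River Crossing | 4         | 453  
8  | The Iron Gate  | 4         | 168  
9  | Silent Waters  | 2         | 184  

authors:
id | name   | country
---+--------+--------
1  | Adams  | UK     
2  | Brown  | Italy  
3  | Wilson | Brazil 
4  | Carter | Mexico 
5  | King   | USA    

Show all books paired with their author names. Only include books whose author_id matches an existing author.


INNER JOIN keeps only books rows whose author_id matches an id in authors. Walk through each book:
  - book 1 (Distant Shores): author_id=1 -> matches Adams
  - book 2 (Paper Boats): author_id=3 -> matches Wilson
  - book 3 (Stone Bridges): author_id=1 -> matches Adams
  - book 4 (Broken Clocks): author_id=1 -> matches Adams
  - book 5 (Winter Gardens): author_id=NULL, no match -> dropped
  - book 6 (Empty Rooms): author_id=3 -> matches Wilson
  - book 7 (River Crossing): author_id=4 -> matches Carter
  - book 8 (The Iron Gate): author_id=4 -> matches Carter
  - book 9 (Silent Waters): author_id=2 -> matches Brown
So 1 of 9 rows is dropped.

SQL:
SELECT a.title, b.name AS author
FROM books a
INNER JOIN authors b ON a.author_id = b.id

Result:
title          | author
---------------+-------
Distant Shores | Adams 
Paper Boats    | Wilson
Stone Bridges  | Adams 
Broken Clocks  | Adams 
Empty Rooms    | Wilson
River Crossing | Carter
The Iron Gate  | Carter
Silent Waters  | Brown 


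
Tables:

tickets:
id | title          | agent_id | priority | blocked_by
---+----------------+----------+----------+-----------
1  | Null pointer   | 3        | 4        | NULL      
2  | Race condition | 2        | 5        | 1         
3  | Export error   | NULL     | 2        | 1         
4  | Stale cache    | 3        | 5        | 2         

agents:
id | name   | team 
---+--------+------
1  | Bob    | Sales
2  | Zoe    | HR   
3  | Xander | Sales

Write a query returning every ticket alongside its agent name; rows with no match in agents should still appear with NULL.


LEFT JOIN keeps every row from tickets (the left table); where agent_id has no match in agents, the agent columns become NULL. Walk through each ticket:
  - ticket 1 (Null pointer): agent_id=3 -> matches Xander
  - ticket 2 (Race condition): agent_id=2 -> matches Zoe
  - ticket 3 (Export error): agent_id=NULL, no match -> kept with NULL
  - ticket 4 (Stale cache): agent_id=3 -> matches Xander
All 4 rows appear; 1 has NULL agent.

SQL:
SELECT a.title, b.name AS agent
FROM tickets a
LEFT JOIN agents b ON a.agent_id = b.id

Result:
title          | agent 
---------------+-------
Null pointer   | Xander
Race condition | Zoe   
Export error   | NULL  
Stale cache    | Xander


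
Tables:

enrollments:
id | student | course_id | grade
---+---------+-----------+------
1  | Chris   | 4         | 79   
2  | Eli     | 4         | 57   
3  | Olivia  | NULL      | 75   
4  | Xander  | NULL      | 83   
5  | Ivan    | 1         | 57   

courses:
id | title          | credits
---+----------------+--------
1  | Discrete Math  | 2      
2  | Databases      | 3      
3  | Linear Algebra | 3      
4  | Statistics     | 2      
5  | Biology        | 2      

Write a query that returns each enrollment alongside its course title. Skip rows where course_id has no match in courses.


INNER JOIN keeps only enrollments rows whose course_id matches an id in courses. Walk through each enrollment:
  - enrollment 1 (Chris): course_id=4 -> matches Statistics
  - enrollment 2 (Eli): course_id=4 -> matches Statistics
  - enrollment 3 (Olivia): course_id=NULL, no match -> dropped
  - enrollment 4 (Xander): course_id=NULL, no match -> dropped
  - enrollment 5 (Ivan): course_id=1 -> matches Discrete Math
So 2 of 5 rows are dropped.

SQL:
SELECT a.student, b.title AS course
FROM enrollments a
INNER JOIN courses b ON a.course_id = b.id

Result:
student | course       
--------+--------------
Chris   | Statistics   
Eli     | Statistics   
Ivan    | Discrete Math


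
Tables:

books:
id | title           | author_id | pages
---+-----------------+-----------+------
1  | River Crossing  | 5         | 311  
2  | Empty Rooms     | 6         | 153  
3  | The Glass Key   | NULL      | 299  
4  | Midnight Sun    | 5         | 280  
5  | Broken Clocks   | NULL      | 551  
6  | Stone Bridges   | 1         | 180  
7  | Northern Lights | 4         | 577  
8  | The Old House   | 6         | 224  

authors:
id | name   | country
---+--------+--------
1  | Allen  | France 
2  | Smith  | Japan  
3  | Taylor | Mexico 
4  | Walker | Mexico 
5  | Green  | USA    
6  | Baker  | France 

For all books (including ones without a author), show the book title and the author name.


LEFT JOIN keeps every row from books (the left table); where author_id has no match in authors, the author columns become NULL. Walk through each book:
  - book 1 (River Crossing): author_id=5 -> matches Green
  - book 2 (Empty Rooms): author_id=6 -> matches Baker
  - book 3 (The Glass Key): author_id=NULL, no match -> kept with NULL
  - book 4 (Midnight Sun): author_id=5 -> matches Green
  - book 5 (Broken Clocks): author_id=NULL, no match -> kept with NULL
  - book 6 (Stone Bridges): author_id=1 -> matches Allen
  - book 7 (Northern Lights): author_id=4 -> matches Walker
  - book 8 (The Old House): author_id=6 -> matches Baker
All 8 rows appear; 2 have NULL author.

SQL:
SELECT a.title, b.name AS author
FROM books a
LEFT JOIN authors b ON a.author_id = b.id

Result:
title           | author
----------------+-------
River Crossing  | Green 
Empty Rooms     | Baker 
The Glass Key   | NULL  
Midnight Sun    | Green 
Broken Clocks   | NULL  
Stone Bridges   | Allen 
Northern Lights | Walker
The Old House   | Baker 


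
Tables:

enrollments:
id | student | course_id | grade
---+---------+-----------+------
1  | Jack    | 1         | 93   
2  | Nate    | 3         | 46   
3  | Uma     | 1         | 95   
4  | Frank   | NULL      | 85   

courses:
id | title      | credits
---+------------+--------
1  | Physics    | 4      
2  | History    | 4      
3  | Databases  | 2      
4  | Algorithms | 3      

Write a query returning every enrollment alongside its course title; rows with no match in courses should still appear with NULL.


LEFT JOIN keeps every row from enrollments (the left table); where course_id has no match in courses, the course columns become NULL. Walk through each enrollment:
  - enrollment 1 (Jack): course_id=1 -> matches Physics
  - enrollment 2 (Nate): course_id=3 -> matches Databases
  - enrollment 3 (Uma): course_id=1 -> matches Physics
  - enrollment 4 (Frank): course_id=NULL, no match -> kept with NULL
All 4 rows appear; 1 has NULL course.

SQL:
SELECT a.student, b.title AS course
FROM enrollments a
LEFT JOIN courses b ON a.course_id = b.id

Result:
student | course   
--------+----------
Jack    | Physics  
Nate    | Databases
Uma     | Physics  
Frank   | NULL     


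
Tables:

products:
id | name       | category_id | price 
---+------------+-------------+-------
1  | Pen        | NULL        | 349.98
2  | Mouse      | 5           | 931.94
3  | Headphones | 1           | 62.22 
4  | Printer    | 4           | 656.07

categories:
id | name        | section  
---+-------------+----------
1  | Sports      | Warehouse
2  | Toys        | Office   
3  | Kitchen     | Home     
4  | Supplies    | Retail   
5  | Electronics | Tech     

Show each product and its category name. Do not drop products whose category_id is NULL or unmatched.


LEFT JOIN keeps every row from products (the left table); where category_id has no match in categories, the category columns become NULL. Walk through each product:
  - product 1 (Pen): category_id=NULL, no match -> kept with NULL
  - product 2 (Mouse): category_id=5 -> matches Electronics
  - product 3 (Headphones): category_id=1 -> matches Sports
  - product 4 (Printer): category_id=4 -> matches Supplies
All 4 rows appear; 1 has NULL category.

SQL:
SELECT a.name, b.name AS category
FROM products a
LEFT JOIN categories b ON a.category_id = b.id

Result:
name       | category   
-----------+------------
Pen        | NULL       
Mouse      | Electronics
Headphones | Sports     
Printer    | Supplies   


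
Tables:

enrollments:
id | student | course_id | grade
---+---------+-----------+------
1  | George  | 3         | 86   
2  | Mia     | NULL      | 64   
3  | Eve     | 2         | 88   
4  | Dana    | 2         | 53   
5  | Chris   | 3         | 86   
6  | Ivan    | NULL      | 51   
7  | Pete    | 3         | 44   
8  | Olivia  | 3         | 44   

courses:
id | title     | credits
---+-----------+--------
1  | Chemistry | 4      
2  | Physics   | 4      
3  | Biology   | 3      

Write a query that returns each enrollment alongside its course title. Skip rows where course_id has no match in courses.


INNER JOIN keeps only enrollments rows whose course_id matches an id in courses. Walk through each enrollment:
  - enrollment 1 (George): course_id=3 -> matches Biology
  - enrollment 2 (Mia): course_id=NULL, no match -> dropped
  - enrollment 3 (Eve): course_id=2 -> matches Physics
  - enrollment 4 (Dana): course_id=2 -> matches Physics
  - enrollment 5 (Chris): course_id=3 -> matches Biology
  - enrollment 6 (Ivan): course_id=NULL, no match -> dropped
  - enrollment 7 (Pete): course_id=3 -> matches Biology
  - enrollment 8 (Olivia): course_id=3 -> matches Biology
So 2 of 8 rows are dropped.

SQL:
SELECT a.student, b.title AS course
FROM enrollments a
INNER JOIN courses b ON a.course_id = b.id

Result:
student | course 
--------+--------
George  | Biology
Eve     | Physics
Dana    | Physics
Chris   | Biology
Pete    | Biology
Olivia  | Biology


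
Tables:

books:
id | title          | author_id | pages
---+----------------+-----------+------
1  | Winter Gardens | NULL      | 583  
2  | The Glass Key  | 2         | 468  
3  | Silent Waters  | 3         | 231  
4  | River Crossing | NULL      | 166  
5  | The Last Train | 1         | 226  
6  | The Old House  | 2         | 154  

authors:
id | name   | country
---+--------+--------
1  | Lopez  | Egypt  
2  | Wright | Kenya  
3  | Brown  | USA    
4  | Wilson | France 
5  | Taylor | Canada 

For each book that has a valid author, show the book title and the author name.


INNER JOIN keeps only books rows whose author_id matches an id in authors. Walk through each book:
  - book 1 (Winter Gardens): author_id=NULL, no match -> dropped
  - book 2 (The Glass Key): author_id=2 -> matches Wright
  - book 3 (Silent Waters): author_id=3 -> matches Brown
  - book 4 (River Crossing): author_id=NULL, no match -> dropped
  - book 5 (The Last Train): author_id=1 -> matches Lopez
  - book 6 (The Old House): author_id=2 -> matches Wright
So 2 of 6 rows are dropped.

SQL:
SELECT a.title, b.name AS author
FROM books a
INNER JOIN authors b ON a.author_id = b.id

Result:
title          | author
---------------+-------
The Glass Key  | Wright
Silent Waters  | Brown 
The Last Train | Lopez 
The Old House  | Wright


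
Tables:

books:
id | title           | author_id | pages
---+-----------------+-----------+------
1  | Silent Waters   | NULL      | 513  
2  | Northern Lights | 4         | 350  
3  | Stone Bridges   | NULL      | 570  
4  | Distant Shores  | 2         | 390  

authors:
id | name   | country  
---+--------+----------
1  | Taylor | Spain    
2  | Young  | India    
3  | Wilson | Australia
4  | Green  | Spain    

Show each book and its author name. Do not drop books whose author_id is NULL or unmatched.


LEFT JOIN keeps every row from books (the left table); where author_id has no match in authors, the author columns become NULL. Walk through each book:
  - book 1 (Silent Waters): author_id=NULL, no match -> kept with NULL
  - book 2 (Northern Lights): author_id=4 -> matches Green
  - book 3 (Stone Bridges): author_id=NULL, no match -> kept with NULL
  - book 4 (Distant Shores): author_id=2 -> matches Young
All 4 rows appear; 2 have NULL author.

SQL:
SELECT a.title, b.name AS author
FROM books a
LEFT JOIN authors b ON a.author_id = b.id

Result:
title           | author
----------------+-------
Silent Waters   | NULL  
Northern Lights | Green 
Stone Bridges   | NULL  
Distant Shores  | Young 


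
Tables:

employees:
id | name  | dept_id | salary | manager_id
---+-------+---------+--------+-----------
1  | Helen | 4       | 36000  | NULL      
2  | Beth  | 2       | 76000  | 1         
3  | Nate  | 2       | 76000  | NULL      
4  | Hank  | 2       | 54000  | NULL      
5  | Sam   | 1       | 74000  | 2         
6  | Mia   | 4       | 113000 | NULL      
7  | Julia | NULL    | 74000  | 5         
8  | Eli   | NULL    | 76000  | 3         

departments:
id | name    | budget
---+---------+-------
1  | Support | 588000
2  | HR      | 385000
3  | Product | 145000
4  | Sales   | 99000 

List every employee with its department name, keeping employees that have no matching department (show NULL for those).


LEFT JOIN keeps every row from employees (the left table); where dept_id has no match in departments, the department columns become NULL. Walk through each employee:
  - employee 1 (Helen): dept_id=4 -> matches Sales
  - employee 2 (Beth): dept_id=2 -> matches HR
  - employee 3 (Nate): dept_id=2 -> matches HR
  - employee 4 (Hank): dept_id=2 -> matches HR
  - employee 5 (Sam): dept_id=1 -> matches Support
  - employee 6 (Mia): dept_id=4 -> matches Sales
  - employee 7 (Julia): dept_id=NULL, no match -> kept with NULL
  - employee 8 (Eli): dept_id=NULL, no match -> kept with NULL
All 8 rows appear; 2 have NULL department.

SQL:
SELECT a.name, b.name AS department
FROM employees a
LEFT JOIN departments b ON a.dept_id = b.id

Result:
name  | department
------+-----------
Helen | Sales     
Beth  | HR        
Nate  | HR        
Hank  | HR        
Sam   | Support   
Mia   | Sales     
Julia | NULL      
Eli   | NULL      


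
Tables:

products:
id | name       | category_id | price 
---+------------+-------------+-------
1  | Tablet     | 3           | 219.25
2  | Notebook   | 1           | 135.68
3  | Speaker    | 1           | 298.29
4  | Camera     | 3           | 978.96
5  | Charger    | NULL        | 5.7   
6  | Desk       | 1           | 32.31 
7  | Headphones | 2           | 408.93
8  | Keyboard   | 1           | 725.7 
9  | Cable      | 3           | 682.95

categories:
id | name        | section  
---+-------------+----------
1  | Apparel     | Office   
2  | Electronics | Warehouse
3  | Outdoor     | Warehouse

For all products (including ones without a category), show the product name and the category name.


LEFT JOIN keeps every row from products (the left table); where category_id has no match in categories, the category columns become NULL. Walk through each product:
  - product 1 (Tablet): category_id=3 -> matches Outdoor
  - product 2 (Notebook): category_id=1 -> matches Apparel
  - product 3 (Speaker): category_id=1 -> matches Apparel
  - product 4 (Camera): category_id=3 -> matches Outdoor
  - product 5 (Charger): category_id=NULL, no match -> kept with NULL
  - product 6 (Desk): category_id=1 -> matches Apparel
  - product 7 (Headphones): category_id=2 -> matches Electronics
  - product 8 (Keyboard): category_id=1 -> matches Apparel
  - product 9 (Cable): category_id=3 -> matches Outdoor
All 9 rows appear; 1 has NULL category.

SQL:
SELECT a.name, b.name AS category
FROM products a
LEFT JOIN categories b ON a.category_id = b.id

Result:
name       | category   
-----------+------------
Tablet     | Outdoor    
Notebook   | Apparel    
Speaker    | Apparel    
Camera     | Outdoor    
Charger    | NULL       
Desk       | Apparel    
Headphones | Electronics
Keyboard   | Apparel    
Cable      | Outdoor    


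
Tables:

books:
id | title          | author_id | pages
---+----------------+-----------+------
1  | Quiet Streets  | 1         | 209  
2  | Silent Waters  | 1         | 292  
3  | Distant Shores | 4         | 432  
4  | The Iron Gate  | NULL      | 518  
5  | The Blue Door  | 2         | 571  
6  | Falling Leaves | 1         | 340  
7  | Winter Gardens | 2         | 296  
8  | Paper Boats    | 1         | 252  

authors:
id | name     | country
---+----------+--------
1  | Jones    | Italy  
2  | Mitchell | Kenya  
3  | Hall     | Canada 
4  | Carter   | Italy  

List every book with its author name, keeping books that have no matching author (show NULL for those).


LEFT JOIN keeps every row from books (the left table); where author_id has no match in authors, the author columns become NULL. Walk through each book:
  - book 1 (Quiet Streets): author_id=1 -> matches Jones
  - book 2 (Silent Waters): author_id=1 -> matches Jones
  - book 3 (Distant Shores): author_id=4 -> matches Carter
  - book 4 (The Iron Gate): author_id=NULL, no match -> kept with NULL
  - book 5 (The Blue Door): author_id=2 -> matches Mitchell
  - book 6 (Falling Leaves): author_id=1 -> matches Jones
  - book 7 (Winter Gardens): author_id=2 -> matches Mitchell
  - book 8 (Paper Boats): author_id=1 -> matches Jones
All 8 rows appear; 1 has NULL author.

SQL:
SELECT a.title, b.name AS author
FROM books a
LEFT JOIN authors b ON a.author_id = b.id

Result:
title          | author  
---------------+---------
Quiet Streets  | Jones   
Silent Waters  | Jones   
Distant Shores | Carter  
The Iron Gate  | NULL    
The Blue Door  | Mitchell
Falling Leaves | Jones   
Winter Gardens | Mitchell
Paper Boats    | Jones   


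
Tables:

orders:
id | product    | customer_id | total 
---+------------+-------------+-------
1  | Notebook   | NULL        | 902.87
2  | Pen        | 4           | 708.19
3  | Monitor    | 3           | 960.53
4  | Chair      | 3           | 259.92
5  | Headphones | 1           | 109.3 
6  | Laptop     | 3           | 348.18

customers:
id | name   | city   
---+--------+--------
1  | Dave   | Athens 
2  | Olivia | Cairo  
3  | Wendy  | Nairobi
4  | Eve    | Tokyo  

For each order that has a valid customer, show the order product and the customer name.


INNER JOIN keeps only orders rows whose customer_id matches an id in customers. Walk through each order:
  - order 1 (Notebook): customer_id=NULL, no match -> dropped
  - order 2 (Pen): customer_id=4 -> matches Eve
  - order 3 (Monitor): customer_id=3 -> matches Wendy
  - order 4 (Chair): customer_id=3 -> matches Wendy
  - order 5 (Headphones): customer_id=1 -> matches Dave
  - order 6 (Laptop): customer_id=3 -> matches Wendy
So 1 of 6 rows is dropped.

SQL:
SELECT a.product, b.name AS customer
FROM orders a
INNER JOIN customers b ON a.customer_id = b.id

Result:
product    | customer
-----------+---------
Pen        | Eve     
Monitor    | Wendy   
Chair      | Wendy   
Headphones | Dave    
Laptop     | Wendy   


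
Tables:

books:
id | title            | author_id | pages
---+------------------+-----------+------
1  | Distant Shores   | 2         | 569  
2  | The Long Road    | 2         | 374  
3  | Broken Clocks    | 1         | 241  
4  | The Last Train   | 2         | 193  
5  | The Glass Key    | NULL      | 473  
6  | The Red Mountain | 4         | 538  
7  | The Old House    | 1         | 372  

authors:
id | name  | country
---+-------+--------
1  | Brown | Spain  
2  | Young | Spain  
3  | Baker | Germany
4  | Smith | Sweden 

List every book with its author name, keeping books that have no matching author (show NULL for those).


LEFT JOIN keeps every row from books (the left table); where author_id has no match in authors, the author columns become NULL. Walk through each book:
  - book 1 (Distant Shores): author_id=2 -> matches Young
  - book 2 (The Long Road): author_id=2 -> matches Young
  - book 3 (Broken Clocks): author_id=1 -> matches Brown
  - book 4 (The Last Train): author_id=2 -> matches Young
  - book 5 (The Glass Key): author_id=NULL, no match -> kept with NULL
  - book 6 (The Red Mountain): author_id=4 -> matches Smith
  - book 7 (The Old House): author_id=1 -> matches Brown
All 7 rows appear; 1 has NULL author.

SQL:
SELECT a.title, b.name AS author
FROM books a
LEFT JOIN authors b ON a.author_id = b.id

Result:
title            | author
-----------------+-------
Distant Shores   | Young 
The Long Road    | Young 
Broken Clocks    | Brown 
The Last Train   | Young 
The Glass Key    | NULL  
The Red Mountain | Smith 
The Old House    | Brown 


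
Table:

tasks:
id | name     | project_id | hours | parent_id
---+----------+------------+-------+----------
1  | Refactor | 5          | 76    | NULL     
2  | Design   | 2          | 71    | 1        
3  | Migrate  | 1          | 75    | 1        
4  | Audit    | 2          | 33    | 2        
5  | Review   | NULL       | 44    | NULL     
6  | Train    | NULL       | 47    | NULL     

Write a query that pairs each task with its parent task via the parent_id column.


This is a self-join: tasks is joined to a second copy of itself, matching each row's parent_id to another row's id. Use LEFT JOIN so rows with parent_id=NULL are kept.
  - task 1 (Refactor): parent_id=NULL -> NULL
  - task 2 (Design): parent_id=1 -> Refactor
  - task 3 (Migrate): parent_id=1 -> Refactor
  - task 4 (Audit): parent_id=2 -> Design
  - task 5 (Review): parent_id=NULL -> NULL
  - task 6 (Train): parent_id=NULL -> NULL

SQL:
SELECT a.name AS item, b.name AS parent
FROM tasks a
LEFT JOIN tasks b ON a.parent_id = b.id

Result:
item     | parent  
---------+---------
Refactor | NULL    
Design   | Refactor
Migrate  | Refactor
Audit    | Design  
Review   | NULL    
Train    | NULL    


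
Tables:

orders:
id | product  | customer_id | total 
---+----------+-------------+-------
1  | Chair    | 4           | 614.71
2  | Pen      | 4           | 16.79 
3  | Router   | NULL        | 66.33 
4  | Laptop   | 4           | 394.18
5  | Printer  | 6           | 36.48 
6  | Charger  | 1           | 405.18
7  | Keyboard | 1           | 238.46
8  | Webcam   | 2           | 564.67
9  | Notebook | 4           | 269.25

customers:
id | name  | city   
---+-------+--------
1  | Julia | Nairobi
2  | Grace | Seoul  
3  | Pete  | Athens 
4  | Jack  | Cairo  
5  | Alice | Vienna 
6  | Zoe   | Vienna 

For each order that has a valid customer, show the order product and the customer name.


INNER JOIN keeps only orders rows whose customer_id matches an id in customers. Walk through each order:
  - order 1 (Chair): customer_id=4 -> matches Jack
  - order 2 (Pen): customer_id=4 -> matches Jack
  - order 3 (Router): customer_id=NULL, no match -> dropped
  - order 4 (Laptop): customer_id=4 -> matches Jack
  - order 5 (Printer): customer_id=6 -> matches Zoe
  - order 6 (Charger): customer_id=1 -> matches Julia
  - order 7 (Keyboard): customer_id=1 -> matches Julia
  - order 8 (Webcam): customer_id=2 -> matches Grace
  - order 9 (Notebook): customer_id=4 -> matches Jack
So 1 of 9 rows is dropped.

SQL:
SELECT a.product, b.name AS customer
FROM orders a
INNER JOIN customers b ON a.customer_id = b.id

Result:
product  | customer
---------+---------
Chair    | Jack    
Pen      | Jack    
Laptop   | Jack    
Printer  | Zoe     
Charger  | Julia   
Keyboard | Julia   
Webcam   | Grace   
Notebook | Jack    


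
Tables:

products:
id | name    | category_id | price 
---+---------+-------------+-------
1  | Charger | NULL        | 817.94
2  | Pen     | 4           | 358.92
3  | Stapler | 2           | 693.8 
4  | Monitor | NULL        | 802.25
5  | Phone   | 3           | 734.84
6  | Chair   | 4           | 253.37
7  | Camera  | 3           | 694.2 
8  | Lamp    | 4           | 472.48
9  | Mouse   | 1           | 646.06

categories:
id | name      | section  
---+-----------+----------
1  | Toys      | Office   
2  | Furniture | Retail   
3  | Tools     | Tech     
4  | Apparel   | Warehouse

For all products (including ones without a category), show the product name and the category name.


LEFT JOIN keeps every row from products (the left table); where category_id has no match in categories, the category columns become NULL. Walk through each product:
  - product 1 (Charger): category_id=NULL, no match -> kept with NULL
  - product 2 (Pen): category_id=4 -> matches Apparel
  - product 3 (Stapler): category_id=2 -> matches Furniture
  - product 4 (Monitor): category_id=NULL, no match -> kept with NULL
  - product 5 (Phone): category_id=3 -> matches Tools
  - product 6 (Chair): category_id=4 -> matches Apparel
  - product 7 (Camera): category_id=3 -> matches Tools
  - product 8 (Lamp): category_id=4 -> matches Apparel
  - product 9 (Mouse): category_id=1 -> matches Toys
All 9 rows appear; 2 have NULL category.

SQL:
SELECT a.name, b.name AS category
FROM products a
LEFT JOIN categories b ON a.category_id = b.id

Result:
name    | category 
--------+----------
Charger | NULL     
Pen     | Apparel  
Stapler | Furniture
Monitor | NULL     
Phone   | Tools    
Chair   | Apparel  
Camera  | Tools    
Lamp    | Apparel  
Mouse   | Toys     


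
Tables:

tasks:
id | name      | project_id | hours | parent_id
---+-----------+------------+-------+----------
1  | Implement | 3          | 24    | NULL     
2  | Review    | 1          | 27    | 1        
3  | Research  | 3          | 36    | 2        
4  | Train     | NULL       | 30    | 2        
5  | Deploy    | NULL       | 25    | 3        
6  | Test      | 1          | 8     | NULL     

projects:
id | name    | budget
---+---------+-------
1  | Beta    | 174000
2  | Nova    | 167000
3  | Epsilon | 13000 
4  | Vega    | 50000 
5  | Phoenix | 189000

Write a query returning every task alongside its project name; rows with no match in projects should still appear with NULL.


LEFT JOIN keeps every row from tasks (the left table); where project_id has no match in projects, the project columns become NULL. Walk through each task:
  - task 1 (Implement): project_id=3 -> matches Epsilon
  - task 2 (Review): project_id=1 -> matches Beta
  - task 3 (Research): project_id=3 -> matches Epsilon
  - task 4 (Train): project_id=NULL, no match -> kept with NULL
  - task 5 (Deploy): project_id=NULL, no match -> kept with NULL
  - task 6 (Test): project_id=1 -> matches Beta
All 6 rows appear; 2 have NULL project.

SQL:
SELECT a.name, b.name AS project
FROM tasks a
LEFT JOIN projects b ON a.project_id = b.id

Result:
name      | project
----------+--------
Implement | Epsilon
Review    | Beta   
Research  | Epsilon
Train     | NULL   
Deploy    | NULL   
Test      | Beta   


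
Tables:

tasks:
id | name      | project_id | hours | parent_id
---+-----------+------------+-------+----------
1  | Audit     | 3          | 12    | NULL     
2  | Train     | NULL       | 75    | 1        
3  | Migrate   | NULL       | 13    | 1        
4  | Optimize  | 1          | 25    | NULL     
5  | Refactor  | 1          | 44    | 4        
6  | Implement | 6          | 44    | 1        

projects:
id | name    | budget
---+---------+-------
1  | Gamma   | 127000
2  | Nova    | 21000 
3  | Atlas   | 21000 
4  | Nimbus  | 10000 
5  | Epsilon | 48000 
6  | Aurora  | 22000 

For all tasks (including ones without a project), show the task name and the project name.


LEFT JOIN keeps every row from tasks (the left table); where project_id has no match in projects, the project columns become NULL. Walk through each task:
  - task 1 (Audit): project_id=3 -> matches Atlas
  - task 2 (Train): project_id=NULL, no match -> kept with NULL
  - task 3 (Migrate): project_id=NULL, no match -> kept with NULL
  - task 4 (Optimize): project_id=1 -> matches Gamma
  - task 5 (Refactor): project_id=1 -> matches Gamma
  - task 6 (Implement): project_id=6 -> matches Aurora
All 6 rows appear; 2 have NULL project.

SQL:
SELECT a.name, b.name AS project
FROM tasks a
LEFT JOIN projects b ON a.project_id = b.id

Result:
name      | project
----------+--------
Audit     | Atlas  
Train     | NULL   
Migrate   | NULL   
Optimize  | Gamma  
Refactor  | Gamma  
Implement | Aurora 


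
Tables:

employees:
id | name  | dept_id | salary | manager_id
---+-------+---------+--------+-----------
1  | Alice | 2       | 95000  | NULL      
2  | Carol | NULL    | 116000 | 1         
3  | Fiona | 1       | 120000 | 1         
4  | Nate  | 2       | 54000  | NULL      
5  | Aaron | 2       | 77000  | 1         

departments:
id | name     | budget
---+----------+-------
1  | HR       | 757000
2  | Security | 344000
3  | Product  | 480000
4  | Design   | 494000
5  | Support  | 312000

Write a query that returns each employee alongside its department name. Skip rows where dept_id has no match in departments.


INNER JOIN keeps only employees rows whose dept_id matches an id in departments. Walk through each employee:
  - employee 1 (Alice): dept_id=2 -> matches Security
  - employee 2 (Carol): dept_id=NULL, no match -> dropped
  - employee 3 (Fiona): dept_id=1 -> matches HR
  - employee 4 (Nate): dept_id=2 -> matches Security
  - employee 5 (Aaron): dept_id=2 -> matches Security
So 1 of 5 rows is dropped.

SQL:
SELECT a.name, b.name AS department
FROM employees a
INNER JOIN departments b ON a.dept_id = b.id

Result:
name  | department
------+-----------
Alice | Security  
Fiona | HR        
Nate  | Security  
Aaron | Security  


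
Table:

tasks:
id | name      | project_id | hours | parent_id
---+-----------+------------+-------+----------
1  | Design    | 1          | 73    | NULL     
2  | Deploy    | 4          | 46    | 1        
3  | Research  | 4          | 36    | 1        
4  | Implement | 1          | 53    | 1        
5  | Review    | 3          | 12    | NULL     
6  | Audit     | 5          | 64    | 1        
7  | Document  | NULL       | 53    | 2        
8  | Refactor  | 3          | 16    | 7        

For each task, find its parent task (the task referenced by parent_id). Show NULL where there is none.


This is a self-join: tasks is joined to a second copy of itself, matching each row's parent_id to another row's id. Use LEFT JOIN so rows with parent_id=NULL are kept.
  - task 1 (Design): parent_id=NULL -> NULL
  - task 2 (Deploy): parent_id=1 -> Design
  - task 3 (Research): parent_id=1 -> Design
  - task 4 (Implement): parent_id=1 -> Design
  - task 5 (Review): parent_id=NULL -> NULL
  - task 6 (Audit): parent_id=1 -> Design
  - task 7 (Document): parent_id=2 -> Deploy
  - task 8 (Refactor): parent_id=7 -> Document

SQL:
SELECT a.name AS item, b.name AS parent
FROM tasks a
LEFT JOIN tasks b ON a.parent_id = b.id

Result:
item      | parent  
----------+---------
Design    | NULL    
Deploy    | Design  
Research  | Design  
Implement | Design  
Review    | NULL    
Audit     | Design  
Document  | Deploy  
Refactor  | Document


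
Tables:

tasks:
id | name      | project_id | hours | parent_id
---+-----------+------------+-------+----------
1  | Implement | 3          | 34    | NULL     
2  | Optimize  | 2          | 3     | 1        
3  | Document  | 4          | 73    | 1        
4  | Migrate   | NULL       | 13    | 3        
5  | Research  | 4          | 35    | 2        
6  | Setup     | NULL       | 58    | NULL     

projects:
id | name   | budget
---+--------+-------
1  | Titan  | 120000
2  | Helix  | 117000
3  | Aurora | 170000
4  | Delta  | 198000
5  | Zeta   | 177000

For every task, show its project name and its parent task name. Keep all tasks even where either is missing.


Two LEFT JOINs from the same base table tasks: one to projects via project_id, one to tasks itself via parent_id. Both are LEFT so every task is preserved.
Match against projects:
  - task 1 (Implement): project_id=3 -> matches Aurora
  - task 2 (Optimize): project_id=2 -> matches Helix
  - task 3 (Document): project_id=4 -> matches Delta
  - task 4 (Migrate): project_id=NULL, no match -> kept with NULL
  - task 5 (Research): project_id=4 -> matches Delta
  - task 6 (Setup): project_id=NULL, no match -> kept with NULL
Match against tasks (self):
  - task 1 (Implement): parent_id=NULL -> NULL
  - task 2 (Optimize): parent_id=1 -> Implement
  - task 3 (Document): parent_id=1 -> Implement
  - task 4 (Migrate): parent_id=3 -> Document
  - task 5 (Research): parent_id=2 -> Optimize
  - task 6 (Setup): parent_id=NULL -> NULL

SQL:
SELECT a.name, b.name AS project, c.name AS parent
FROM tasks a
LEFT JOIN projects b ON a.project_id = b.id
LEFT JOIN tasks c ON a.parent_id = c.id

Result:
name      | project | parent   
----------+---------+----------
Implement | Aurora  | NULL     
Optimize  | Helix   | Implement
Document  | Delta   | Implement
Migrate   | NULL    | Document 
Research  | Delta   | Optimize 
Setup     | NULL    | NULL     
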